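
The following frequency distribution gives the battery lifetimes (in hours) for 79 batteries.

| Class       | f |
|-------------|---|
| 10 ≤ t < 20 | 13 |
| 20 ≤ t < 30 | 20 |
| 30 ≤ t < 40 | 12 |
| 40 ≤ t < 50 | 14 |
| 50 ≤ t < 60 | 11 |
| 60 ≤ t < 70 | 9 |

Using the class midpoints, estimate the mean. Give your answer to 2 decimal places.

Midpoints: 15, 25, 35, 45, 55, 65
Σfm = 13×15 + 20×25 + 12×35 + 14×45 + 11×55 + 9×65 = 2935
n = Σf = 79
Mean = 2935 / 79 = 37.1519

37.15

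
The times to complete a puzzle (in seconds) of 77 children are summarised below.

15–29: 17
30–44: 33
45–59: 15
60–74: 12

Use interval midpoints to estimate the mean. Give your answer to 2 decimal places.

41.29

Midpoints: 22, 37, 52, 67
Σfm = 17×22 + 33×37 + 15×52 + 12×67 = 3179
n = Σf = 77
Mean = 3179 / 77 = 41.2857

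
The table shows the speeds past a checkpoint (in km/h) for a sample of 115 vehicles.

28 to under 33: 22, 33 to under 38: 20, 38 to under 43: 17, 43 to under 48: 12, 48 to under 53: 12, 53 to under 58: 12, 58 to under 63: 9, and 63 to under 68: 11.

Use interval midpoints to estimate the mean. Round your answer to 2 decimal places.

44.80

Midpoints: 30.5, 35.5, 40.5, 45.5, 50.5, 55.5, 60.5, 65.5
Σfm = 22×30.5 + 20×35.5 + 17×40.5 + 12×45.5 + 12×50.5 + 12×55.5 + 9×60.5 + 11×65.5 = 5152.5
n = Σf = 115
Mean = 5152.5 / 115 = 44.8043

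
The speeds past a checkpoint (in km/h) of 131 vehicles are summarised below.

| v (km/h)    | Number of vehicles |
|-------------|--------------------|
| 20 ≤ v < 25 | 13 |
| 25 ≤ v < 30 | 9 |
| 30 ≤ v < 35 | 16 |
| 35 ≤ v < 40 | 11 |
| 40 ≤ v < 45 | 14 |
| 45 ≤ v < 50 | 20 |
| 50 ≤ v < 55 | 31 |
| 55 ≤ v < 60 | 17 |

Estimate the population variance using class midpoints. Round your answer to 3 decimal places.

Midpoints: 22.5, 27.5, 32.5, 37.5, 42.5, 47.5, 52.5, 57.5
n = 131, Σfm = 5622.5, mean = 42.9198
Σfm² = 257818.75
Σf(m − x̄)² = Σfm² − (Σfm)²/n = 257818.75 − 5622.5²/131 = 16501.9084
Population variance = 16501.9084 / 131 = 125.9688

125.969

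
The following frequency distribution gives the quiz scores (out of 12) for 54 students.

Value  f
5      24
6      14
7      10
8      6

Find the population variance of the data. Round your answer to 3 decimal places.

Values: 5, 6, 7, 8
n = 54, Σfx = 322, mean = 5.9630
Σfx² = 1978
Σf(x − x̄)² = Σfx² − (Σfx)²/n = 1978 − 322²/54 = 57.9259
Population variance = 57.9259 / 54 = 1.0727

1.073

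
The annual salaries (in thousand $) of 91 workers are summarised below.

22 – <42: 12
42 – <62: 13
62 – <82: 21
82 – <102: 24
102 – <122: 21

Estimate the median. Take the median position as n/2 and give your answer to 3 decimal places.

Cumulative frequencies: 12, 25, 46, 70, 91
n = 91; position = n/2 = 45.5.
This falls in the class 62 – <82: L = 62, F = 25, f = 21, h = 20.
Median ≈ 62 + ((45.5 − 25) / 21) × 20 = 81.5238

81.524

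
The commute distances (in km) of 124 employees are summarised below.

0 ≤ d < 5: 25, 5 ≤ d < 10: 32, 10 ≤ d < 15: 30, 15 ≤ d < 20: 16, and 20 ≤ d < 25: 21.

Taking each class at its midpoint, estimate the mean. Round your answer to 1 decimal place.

Midpoints: 2.5, 7.5, 12.5, 17.5, 22.5
Σfm = 25×2.5 + 32×7.5 + 30×12.5 + 16×17.5 + 21×22.5 = 1430
n = Σf = 124
Mean = 1430 / 124 = 11.5323

11.5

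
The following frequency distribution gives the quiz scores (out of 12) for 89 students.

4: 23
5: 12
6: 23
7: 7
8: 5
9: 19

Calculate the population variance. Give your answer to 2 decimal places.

3.36

Values: 4, 5, 6, 7, 8, 9
n = 89, Σfx = 550, mean = 6.1798
Σfx² = 3698
Σf(x − x̄)² = Σfx² − (Σfx)²/n = 3698 − 550²/89 = 299.1236
Population variance = 299.1236 / 89 = 3.3609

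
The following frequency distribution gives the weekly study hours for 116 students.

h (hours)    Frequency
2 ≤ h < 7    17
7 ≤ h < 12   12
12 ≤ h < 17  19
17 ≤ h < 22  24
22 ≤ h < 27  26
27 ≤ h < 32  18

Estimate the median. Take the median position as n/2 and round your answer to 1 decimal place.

Cumulative frequencies: 17, 29, 48, 72, 98, 116
n = 116; position = n/2 = 58.
This falls in the class 17 ≤ h < 22: L = 17, F = 48, f = 24, h = 5.
Median ≈ 17 + ((58 − 48) / 24) × 5 = 19.0833

19.1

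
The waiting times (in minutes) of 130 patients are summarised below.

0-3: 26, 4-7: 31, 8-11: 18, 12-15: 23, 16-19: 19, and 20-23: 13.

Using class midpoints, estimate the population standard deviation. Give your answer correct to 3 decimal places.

6.552

Midpoints: 1.5, 5.5, 9.5, 13.5, 17.5, 21.5
n = 130, Σfm = 1303, mean = 10.0231
Σfm² = 18640.5
Σf(m − x̄)² = Σfm² − (Σfm)²/n = 18640.5 − 1303²/130 = 5580.4308
Population variance = 5580.4308 / 130 = 42.9264
Standard deviation = √42.9264 = 6.5518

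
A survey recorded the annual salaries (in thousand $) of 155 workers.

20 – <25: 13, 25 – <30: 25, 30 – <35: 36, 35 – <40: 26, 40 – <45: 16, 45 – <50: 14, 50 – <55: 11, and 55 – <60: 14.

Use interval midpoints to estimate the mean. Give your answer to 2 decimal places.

37.76

Midpoints: 22.5, 27.5, 32.5, 37.5, 42.5, 47.5, 52.5, 57.5
Σfm = 13×22.5 + 25×27.5 + 36×32.5 + 26×37.5 + 16×42.5 + 14×47.5 + 11×52.5 + 14×57.5 = 5852.5
n = Σf = 155
Mean = 5852.5 / 155 = 37.7581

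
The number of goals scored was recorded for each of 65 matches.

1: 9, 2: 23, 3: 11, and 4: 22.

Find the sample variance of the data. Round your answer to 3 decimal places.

1.179

Values: 1, 2, 3, 4
n = 65, Σfx = 176, mean = 2.7077
Σfx² = 552
Σf(x − x̄)² = Σfx² − (Σfx)²/n = 552 − 176²/65 = 75.4462
Sample variance = 75.4462 / 64 = 1.1788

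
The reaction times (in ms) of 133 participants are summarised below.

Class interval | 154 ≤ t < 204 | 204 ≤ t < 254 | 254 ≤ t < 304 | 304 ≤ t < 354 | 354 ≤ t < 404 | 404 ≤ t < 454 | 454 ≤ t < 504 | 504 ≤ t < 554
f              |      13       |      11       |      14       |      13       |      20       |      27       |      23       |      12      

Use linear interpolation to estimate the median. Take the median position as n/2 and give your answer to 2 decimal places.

Cumulative frequencies: 13, 24, 38, 51, 71, 98, 121, 133
n = 133; position = n/2 = 66.5.
This falls in the class 354 ≤ t < 404: L = 354, F = 51, f = 20, h = 50.
Median ≈ 354 + ((66.5 − 51) / 20) × 50 = 392.7500

392.75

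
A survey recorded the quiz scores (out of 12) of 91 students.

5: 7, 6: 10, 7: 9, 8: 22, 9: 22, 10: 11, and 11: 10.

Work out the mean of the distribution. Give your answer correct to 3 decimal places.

8.264

Values: 5, 6, 7, 8, 9, 10, 11
Σfx = 7×5 + 10×6 + 9×7 + 22×8 + 22×9 + 11×10 + 10×11 = 752
n = Σf = 91
Mean = 752 / 91 = 8.2637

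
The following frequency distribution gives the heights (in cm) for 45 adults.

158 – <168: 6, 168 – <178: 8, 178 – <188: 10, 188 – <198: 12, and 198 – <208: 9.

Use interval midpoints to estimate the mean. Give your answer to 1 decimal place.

Midpoints: 163, 173, 183, 193, 203
Σfm = 6×163 + 8×173 + 10×183 + 12×193 + 9×203 = 8335
n = Σf = 45
Mean = 8335 / 45 = 185.2222

185.2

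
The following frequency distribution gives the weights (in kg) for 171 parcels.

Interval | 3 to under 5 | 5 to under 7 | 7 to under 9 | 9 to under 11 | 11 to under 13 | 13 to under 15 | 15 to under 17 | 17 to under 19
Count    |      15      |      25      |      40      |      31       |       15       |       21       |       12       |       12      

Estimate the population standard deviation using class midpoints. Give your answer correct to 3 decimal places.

3.970

Midpoints: 4, 6, 8, 10, 12, 14, 16, 18
n = 171, Σfm = 1722, mean = 10.0702
Σfm² = 20036
Σf(m − x̄)² = Σfm² − (Σfm)²/n = 20036 − 1722²/171 = 2695.1579
Population variance = 2695.1579 / 171 = 15.7612
Standard deviation = √15.7612 = 3.9700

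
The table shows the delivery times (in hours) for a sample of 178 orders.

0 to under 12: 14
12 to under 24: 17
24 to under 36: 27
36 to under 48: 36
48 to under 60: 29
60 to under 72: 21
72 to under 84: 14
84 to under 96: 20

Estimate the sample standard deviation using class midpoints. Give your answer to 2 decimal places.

Midpoints: 6, 18, 30, 42, 54, 66, 78, 90
n = 178, Σfm = 8556, mean = 48.0674
Σfm² = 517032
Σf(m − x̄)² = Σfm² − (Σfm)²/n = 517032 − 8556²/178 = 105767.1910
Sample variance = 105767.1910 / 177 = 597.5548
Standard deviation = √597.5548 = 24.4449

24.44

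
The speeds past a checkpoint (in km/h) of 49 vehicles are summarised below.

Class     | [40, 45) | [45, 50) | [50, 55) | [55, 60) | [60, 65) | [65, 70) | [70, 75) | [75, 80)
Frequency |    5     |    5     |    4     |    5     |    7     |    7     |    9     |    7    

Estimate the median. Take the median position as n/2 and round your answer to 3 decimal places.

63.929

Cumulative frequencies: 5, 10, 14, 19, 26, 33, 42, 49
n = 49; position = n/2 = 24.5.
This falls in the class [60, 65): L = 60, F = 19, f = 7, h = 5.
Median ≈ 60 + ((24.5 − 19) / 7) × 5 = 63.9286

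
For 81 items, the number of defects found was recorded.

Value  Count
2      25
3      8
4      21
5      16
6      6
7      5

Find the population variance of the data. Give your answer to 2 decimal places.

Values: 2, 3, 4, 5, 6, 7
n = 81, Σfx = 309, mean = 3.8148
Σfx² = 1369
Σf(x − x̄)² = Σfx² − (Σfx)²/n = 1369 − 309²/81 = 190.2222
Population variance = 190.2222 / 81 = 2.3484

2.35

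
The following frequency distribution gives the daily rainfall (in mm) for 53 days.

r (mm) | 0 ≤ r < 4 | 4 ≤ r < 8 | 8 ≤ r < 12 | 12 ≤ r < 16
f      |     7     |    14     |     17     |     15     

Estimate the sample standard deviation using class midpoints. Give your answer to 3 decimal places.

Midpoints: 2, 6, 10, 14
n = 53, Σfm = 478, mean = 9.0189
Σfm² = 5172
Σf(m − x̄)² = Σfm² − (Σfm)²/n = 5172 − 478²/53 = 860.9811
Sample variance = 860.9811 / 52 = 16.5573
Standard deviation = √16.5573 = 4.0691

4.069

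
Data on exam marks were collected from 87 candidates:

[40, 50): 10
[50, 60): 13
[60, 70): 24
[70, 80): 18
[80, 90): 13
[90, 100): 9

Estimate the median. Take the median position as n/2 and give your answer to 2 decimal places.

Cumulative frequencies: 10, 23, 47, 65, 78, 87
n = 87; position = n/2 = 43.5.
This falls in the class [60, 70): L = 60, F = 23, f = 24, h = 10.
Median ≈ 60 + ((43.5 − 23) / 24) × 10 = 68.5417

68.54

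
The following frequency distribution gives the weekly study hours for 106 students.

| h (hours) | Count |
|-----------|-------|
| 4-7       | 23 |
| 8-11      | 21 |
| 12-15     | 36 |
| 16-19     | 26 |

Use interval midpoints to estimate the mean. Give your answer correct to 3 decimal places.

11.953

Midpoints: 5.5, 9.5, 13.5, 17.5
Σfm = 23×5.5 + 21×9.5 + 36×13.5 + 26×17.5 = 1267
n = Σf = 106
Mean = 1267 / 106 = 11.9528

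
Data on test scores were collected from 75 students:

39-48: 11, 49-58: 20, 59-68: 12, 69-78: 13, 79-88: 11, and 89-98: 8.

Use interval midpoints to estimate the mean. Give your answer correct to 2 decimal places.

65.77

Midpoints: 43.5, 53.5, 63.5, 73.5, 83.5, 93.5
Σfm = 11×43.5 + 20×53.5 + 12×63.5 + 13×73.5 + 11×83.5 + 8×93.5 = 4932.5
n = Σf = 75
Mean = 4932.5 / 75 = 65.7667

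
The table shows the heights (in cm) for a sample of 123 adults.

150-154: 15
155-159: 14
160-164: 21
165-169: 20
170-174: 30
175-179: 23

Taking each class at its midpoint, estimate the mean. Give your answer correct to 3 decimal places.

Midpoints: 152, 157, 162, 167, 172, 177
Σfm = 15×152 + 14×157 + 21×162 + 20×167 + 30×172 + 23×177 = 20451
n = Σf = 123
Mean = 20451 / 123 = 166.2683

166.268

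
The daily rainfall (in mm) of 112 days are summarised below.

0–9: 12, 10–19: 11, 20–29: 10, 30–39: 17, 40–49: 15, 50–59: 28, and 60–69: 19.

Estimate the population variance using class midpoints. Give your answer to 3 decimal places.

382.015

Midpoints: 4.5, 14.5, 24.5, 34.5, 44.5, 54.5, 64.5
n = 112, Σfm = 4464, mean = 39.8571
Σfm² = 220708
Σf(m − x̄)² = Σfm² − (Σfm)²/n = 220708 − 4464²/112 = 42785.7143
Population variance = 42785.7143 / 112 = 382.0153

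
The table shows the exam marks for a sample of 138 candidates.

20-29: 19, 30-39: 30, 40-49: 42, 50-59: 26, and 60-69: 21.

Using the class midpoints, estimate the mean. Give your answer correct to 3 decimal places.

44.500

Midpoints: 24.5, 34.5, 44.5, 54.5, 64.5
Σfm = 19×24.5 + 30×34.5 + 42×44.5 + 26×54.5 + 21×64.5 = 6141
n = Σf = 138
Mean = 6141 / 138 = 44.5000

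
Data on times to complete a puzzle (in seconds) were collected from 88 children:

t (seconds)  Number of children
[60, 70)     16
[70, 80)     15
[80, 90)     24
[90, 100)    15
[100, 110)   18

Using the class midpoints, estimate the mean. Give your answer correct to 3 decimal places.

Midpoints: 65, 75, 85, 95, 105
Σfm = 16×65 + 15×75 + 24×85 + 15×95 + 18×105 = 7520
n = Σf = 88
Mean = 7520 / 88 = 85.4545

85.455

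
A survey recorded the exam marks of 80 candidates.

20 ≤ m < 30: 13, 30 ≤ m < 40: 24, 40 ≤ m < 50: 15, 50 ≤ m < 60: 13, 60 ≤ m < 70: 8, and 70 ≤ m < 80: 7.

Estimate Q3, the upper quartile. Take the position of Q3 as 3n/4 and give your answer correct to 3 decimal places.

56.154

Cumulative frequencies: 13, 37, 52, 65, 73, 80
n = 80; position = 3n/4 = 60.
This falls in the class 50 ≤ m < 60: L = 50, F = 52, f = 13, h = 10.
Upper quartile ≈ 50 + ((60 − 52) / 13) × 10 = 56.1538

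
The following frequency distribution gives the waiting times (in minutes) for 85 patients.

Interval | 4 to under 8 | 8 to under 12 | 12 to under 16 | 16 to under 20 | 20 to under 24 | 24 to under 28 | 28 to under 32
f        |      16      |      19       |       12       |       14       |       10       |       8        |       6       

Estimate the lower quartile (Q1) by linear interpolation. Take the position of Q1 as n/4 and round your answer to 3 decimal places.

9.105

Cumulative frequencies: 16, 35, 47, 61, 71, 79, 85
n = 85; position = n/4 = 21.25.
This falls in the class 8 to under 12: L = 8, F = 16, f = 19, h = 4.
Lower quartile ≈ 8 + ((21.25 − 16) / 19) × 4 = 9.1053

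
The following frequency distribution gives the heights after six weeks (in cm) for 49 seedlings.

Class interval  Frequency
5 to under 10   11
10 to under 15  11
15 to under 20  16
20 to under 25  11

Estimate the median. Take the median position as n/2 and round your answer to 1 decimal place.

Cumulative frequencies: 11, 22, 38, 49
n = 49; position = n/2 = 24.5.
This falls in the class 15 to under 20: L = 15, F = 22, f = 16, h = 5.
Median ≈ 15 + ((24.5 − 22) / 16) × 5 = 15.7812

15.8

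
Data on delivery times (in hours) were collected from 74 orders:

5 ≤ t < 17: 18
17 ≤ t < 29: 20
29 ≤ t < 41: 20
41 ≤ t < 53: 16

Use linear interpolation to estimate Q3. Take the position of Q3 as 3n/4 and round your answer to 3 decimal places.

Cumulative frequencies: 18, 38, 58, 74
n = 74; position = 3n/4 = 55.5.
This falls in the class 29 ≤ t < 41: L = 29, F = 38, f = 20, h = 12.
Upper quartile ≈ 29 + ((55.5 − 38) / 20) × 12 = 39.5000

39.500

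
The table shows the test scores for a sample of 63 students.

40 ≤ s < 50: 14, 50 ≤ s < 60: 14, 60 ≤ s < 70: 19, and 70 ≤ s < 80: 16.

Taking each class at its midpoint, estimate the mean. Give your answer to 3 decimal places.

Midpoints: 45, 55, 65, 75
Σfm = 14×45 + 14×55 + 19×65 + 16×75 = 3835
n = Σf = 63
Mean = 3835 / 63 = 60.8730

60.873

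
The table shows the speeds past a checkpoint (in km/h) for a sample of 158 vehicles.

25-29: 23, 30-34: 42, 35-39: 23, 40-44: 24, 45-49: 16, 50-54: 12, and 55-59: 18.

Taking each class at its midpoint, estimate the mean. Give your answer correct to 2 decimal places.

39.41

Midpoints: 27, 32, 37, 42, 47, 52, 57
Σfm = 23×27 + 42×32 + 23×37 + 24×42 + 16×47 + 12×52 + 18×57 = 6226
n = Σf = 158
Mean = 6226 / 158 = 39.4051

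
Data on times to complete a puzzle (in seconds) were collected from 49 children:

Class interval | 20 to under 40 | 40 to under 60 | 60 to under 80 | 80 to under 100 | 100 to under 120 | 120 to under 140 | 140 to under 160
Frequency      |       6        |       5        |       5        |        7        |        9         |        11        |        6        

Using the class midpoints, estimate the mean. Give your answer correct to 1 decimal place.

96.5

Midpoints: 30, 50, 70, 90, 110, 130, 150
Σfm = 6×30 + 5×50 + 5×70 + 7×90 + 9×110 + 11×130 + 6×150 = 4730
n = Σf = 49
Mean = 4730 / 49 = 96.5306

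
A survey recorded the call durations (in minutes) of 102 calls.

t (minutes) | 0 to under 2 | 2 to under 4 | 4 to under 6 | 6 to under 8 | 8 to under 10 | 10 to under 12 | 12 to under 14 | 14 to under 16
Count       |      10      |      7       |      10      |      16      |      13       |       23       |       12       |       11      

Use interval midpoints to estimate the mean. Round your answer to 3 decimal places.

Midpoints: 1, 3, 5, 7, 9, 11, 13, 15
Σfm = 10×1 + 7×3 + 10×5 + 16×7 + 13×9 + 23×11 + 12×13 + 11×15 = 884
n = Σf = 102
Mean = 884 / 102 = 8.6667

8.667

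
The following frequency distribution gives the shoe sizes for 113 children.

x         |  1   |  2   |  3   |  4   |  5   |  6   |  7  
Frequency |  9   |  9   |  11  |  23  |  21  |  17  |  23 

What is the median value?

Cumulative frequencies: 9, 18, 29, 52, 73, 90, 113
n = 113, so the median is the value in position (n+1)/2 = 57.
Position 57 falls at value 5.

5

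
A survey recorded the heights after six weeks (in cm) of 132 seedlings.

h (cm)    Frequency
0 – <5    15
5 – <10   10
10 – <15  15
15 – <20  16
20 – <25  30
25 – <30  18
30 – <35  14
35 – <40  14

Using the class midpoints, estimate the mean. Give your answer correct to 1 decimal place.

20.7

Midpoints: 2.5, 7.5, 12.5, 17.5, 22.5, 27.5, 32.5, 37.5
Σfm = 15×2.5 + 10×7.5 + 15×12.5 + 16×17.5 + 30×22.5 + 18×27.5 + 14×32.5 + 14×37.5 = 2730
n = Σf = 132
Mean = 2730 / 132 = 20.6818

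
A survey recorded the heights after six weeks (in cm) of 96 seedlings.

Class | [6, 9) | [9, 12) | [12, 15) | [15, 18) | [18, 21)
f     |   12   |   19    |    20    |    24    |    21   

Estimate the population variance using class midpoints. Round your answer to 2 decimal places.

Midpoints: 7.5, 10.5, 13.5, 16.5, 19.5
n = 96, Σfm = 1365, mean = 14.2188
Σfm² = 20934
Σf(m − x̄)² = Σfm² − (Σfm)²/n = 20934 − 1365²/96 = 1525.4062
Population variance = 1525.4062 / 96 = 15.8896

15.89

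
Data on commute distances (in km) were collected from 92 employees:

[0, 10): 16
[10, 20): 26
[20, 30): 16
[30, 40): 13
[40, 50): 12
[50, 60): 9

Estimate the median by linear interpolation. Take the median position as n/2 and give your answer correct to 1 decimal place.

Cumulative frequencies: 16, 42, 58, 71, 83, 92
n = 92; position = n/2 = 46.
This falls in the class [20, 30): L = 20, F = 42, f = 16, h = 10.
Median ≈ 20 + ((46 − 42) / 16) × 10 = 22.5000

22.5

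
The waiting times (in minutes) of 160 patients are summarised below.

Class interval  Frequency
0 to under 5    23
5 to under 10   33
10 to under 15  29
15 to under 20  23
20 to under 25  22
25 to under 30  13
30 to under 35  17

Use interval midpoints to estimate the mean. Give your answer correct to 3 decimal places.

15.469

Midpoints: 2.5, 7.5, 12.5, 17.5, 22.5, 27.5, 32.5
Σfm = 23×2.5 + 33×7.5 + 29×12.5 + 23×17.5 + 22×22.5 + 13×27.5 + 17×32.5 = 2475
n = Σf = 160
Mean = 2475 / 160 = 15.4688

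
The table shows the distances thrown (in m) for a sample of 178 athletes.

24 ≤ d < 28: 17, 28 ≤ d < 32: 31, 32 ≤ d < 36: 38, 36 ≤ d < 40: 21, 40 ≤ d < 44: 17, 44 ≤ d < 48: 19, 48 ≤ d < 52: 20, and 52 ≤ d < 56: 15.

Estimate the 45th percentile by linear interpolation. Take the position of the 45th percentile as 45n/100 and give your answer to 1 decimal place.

35.4

Cumulative frequencies: 17, 48, 86, 107, 124, 143, 163, 178
n = 178; position = 45n/100 = 80.1.
This falls in the class 32 ≤ d < 36: L = 32, F = 48, f = 38, h = 4.
45th percentile ≈ 32 + ((80.1 − 48) / 38) × 4 = 35.3789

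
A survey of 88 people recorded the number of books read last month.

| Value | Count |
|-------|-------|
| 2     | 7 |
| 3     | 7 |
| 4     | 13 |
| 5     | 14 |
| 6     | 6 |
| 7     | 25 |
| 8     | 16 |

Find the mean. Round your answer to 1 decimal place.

5.6

Values: 2, 3, 4, 5, 6, 7, 8
Σfx = 7×2 + 7×3 + 13×4 + 14×5 + 6×6 + 25×7 + 16×8 = 496
n = Σf = 88
Mean = 496 / 88 = 5.6364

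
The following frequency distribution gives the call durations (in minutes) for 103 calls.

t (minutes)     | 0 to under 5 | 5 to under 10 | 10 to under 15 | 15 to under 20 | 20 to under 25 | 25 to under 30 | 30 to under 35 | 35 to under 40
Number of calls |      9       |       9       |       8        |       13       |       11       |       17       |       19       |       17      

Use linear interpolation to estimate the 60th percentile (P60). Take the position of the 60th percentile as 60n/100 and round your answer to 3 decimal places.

28.471

Cumulative frequencies: 9, 18, 26, 39, 50, 67, 86, 103
n = 103; position = 60n/100 = 61.8.
This falls in the class 25 to under 30: L = 25, F = 50, f = 17, h = 5.
60th percentile ≈ 25 + ((61.8 − 50) / 17) × 5 = 28.4706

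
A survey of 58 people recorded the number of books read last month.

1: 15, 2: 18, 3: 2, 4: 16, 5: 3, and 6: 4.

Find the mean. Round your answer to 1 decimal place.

Values: 1, 2, 3, 4, 5, 6
Σfx = 15×1 + 18×2 + 2×3 + 16×4 + 3×5 + 4×6 = 160
n = Σf = 58
Mean = 160 / 58 = 2.7586

2.8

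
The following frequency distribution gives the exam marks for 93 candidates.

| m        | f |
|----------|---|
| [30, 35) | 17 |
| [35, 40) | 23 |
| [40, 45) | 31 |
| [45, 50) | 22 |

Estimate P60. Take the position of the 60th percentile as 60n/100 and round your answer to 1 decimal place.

42.5

Cumulative frequencies: 17, 40, 71, 93
n = 93; position = 60n/100 = 55.8.
This falls in the class [40, 45): L = 40, F = 40, f = 31, h = 5.
60th percentile ≈ 40 + ((55.8 − 40) / 31) × 5 = 42.5484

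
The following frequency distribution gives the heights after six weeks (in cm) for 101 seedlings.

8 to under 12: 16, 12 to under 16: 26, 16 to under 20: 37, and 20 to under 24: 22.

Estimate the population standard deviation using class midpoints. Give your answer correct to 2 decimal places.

Midpoints: 10, 14, 18, 22
n = 101, Σfm = 1674, mean = 16.5743
Σfm² = 29332
Σf(m − x̄)² = Σfm² − (Σfm)²/n = 29332 − 1674²/101 = 1586.6931
Population variance = 1586.6931 / 101 = 15.7098
Standard deviation = √15.7098 = 3.9636

3.96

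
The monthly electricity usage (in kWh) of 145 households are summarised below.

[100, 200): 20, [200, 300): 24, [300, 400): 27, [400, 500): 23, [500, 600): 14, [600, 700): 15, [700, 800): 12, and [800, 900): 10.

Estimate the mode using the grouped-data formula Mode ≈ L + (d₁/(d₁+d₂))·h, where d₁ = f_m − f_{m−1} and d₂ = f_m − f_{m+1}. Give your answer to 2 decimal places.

342.86

Modal class: [300, 400) (highest frequency 27).
d₁ = 27 − 24 = 3, d₂ = 27 − 23 = 4
Mode ≈ 300 + (3/(3+4)) × 100 = 300 + 42.8571 = 342.8571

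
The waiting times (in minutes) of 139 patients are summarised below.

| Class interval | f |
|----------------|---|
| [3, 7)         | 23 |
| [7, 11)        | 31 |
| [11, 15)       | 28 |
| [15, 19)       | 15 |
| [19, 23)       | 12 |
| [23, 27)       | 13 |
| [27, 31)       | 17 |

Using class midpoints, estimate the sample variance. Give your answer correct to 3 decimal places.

Midpoints: 5, 9, 13, 17, 21, 25, 29
n = 139, Σfm = 2083, mean = 14.9856
Σfm² = 39867
Σf(m − x̄)² = Σfm² − (Σfm)²/n = 39867 − 2083²/139 = 8651.9712
Sample variance = 8651.9712 / 138 = 62.6954

62.695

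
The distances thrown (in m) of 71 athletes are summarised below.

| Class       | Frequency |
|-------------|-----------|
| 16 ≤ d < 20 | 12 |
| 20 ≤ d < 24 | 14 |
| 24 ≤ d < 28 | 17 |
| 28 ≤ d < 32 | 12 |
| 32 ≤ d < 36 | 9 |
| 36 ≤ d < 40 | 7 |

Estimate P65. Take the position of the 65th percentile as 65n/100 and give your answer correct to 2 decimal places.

Cumulative frequencies: 12, 26, 43, 55, 64, 71
n = 71; position = 65n/100 = 46.15.
This falls in the class 28 ≤ d < 32: L = 28, F = 43, f = 12, h = 4.
65th percentile ≈ 28 + ((46.15 − 43) / 12) × 4 = 29.0500

29.05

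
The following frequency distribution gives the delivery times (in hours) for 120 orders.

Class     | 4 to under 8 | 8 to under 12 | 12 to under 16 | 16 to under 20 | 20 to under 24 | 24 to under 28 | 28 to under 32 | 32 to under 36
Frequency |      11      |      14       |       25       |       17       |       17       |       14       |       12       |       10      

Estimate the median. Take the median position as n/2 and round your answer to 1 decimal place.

Cumulative frequencies: 11, 25, 50, 67, 84, 98, 110, 120
n = 120; position = n/2 = 60.
This falls in the class 16 to under 20: L = 16, F = 50, f = 17, h = 4.
Median ≈ 16 + ((60 − 50) / 17) × 4 = 18.3529

18.4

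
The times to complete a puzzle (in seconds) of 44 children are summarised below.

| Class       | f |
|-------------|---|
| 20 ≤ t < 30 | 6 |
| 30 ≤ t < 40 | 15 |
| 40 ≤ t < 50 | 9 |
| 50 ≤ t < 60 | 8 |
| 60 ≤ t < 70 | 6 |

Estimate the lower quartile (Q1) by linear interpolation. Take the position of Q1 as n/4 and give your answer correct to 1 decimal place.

Cumulative frequencies: 6, 21, 30, 38, 44
n = 44; position = n/4 = 11.
This falls in the class 30 ≤ t < 40: L = 30, F = 6, f = 15, h = 10.
Lower quartile ≈ 30 + ((11 − 6) / 15) × 10 = 33.3333

33.3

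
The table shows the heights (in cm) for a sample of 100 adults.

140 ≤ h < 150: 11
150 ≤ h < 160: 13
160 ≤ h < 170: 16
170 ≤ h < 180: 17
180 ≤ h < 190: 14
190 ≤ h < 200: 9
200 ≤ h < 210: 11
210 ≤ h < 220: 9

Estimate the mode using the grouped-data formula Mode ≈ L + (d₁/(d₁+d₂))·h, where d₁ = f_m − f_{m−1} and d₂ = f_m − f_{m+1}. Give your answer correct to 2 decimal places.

172.50

Modal class: 170 ≤ h < 180 (highest frequency 17).
d₁ = 17 − 16 = 1, d₂ = 17 − 14 = 3
Mode ≈ 170 + (1/(1+3)) × 10 = 170 + 2.5000 = 172.5000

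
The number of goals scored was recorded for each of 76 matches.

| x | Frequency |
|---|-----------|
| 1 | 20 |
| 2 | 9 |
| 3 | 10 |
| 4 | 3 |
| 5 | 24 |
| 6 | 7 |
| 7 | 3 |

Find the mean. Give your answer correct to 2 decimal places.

3.46

Values: 1, 2, 3, 4, 5, 6, 7
Σfx = 20×1 + 9×2 + 10×3 + 3×4 + 24×5 + 7×6 + 3×7 = 263
n = Σf = 76
Mean = 263 / 76 = 3.4605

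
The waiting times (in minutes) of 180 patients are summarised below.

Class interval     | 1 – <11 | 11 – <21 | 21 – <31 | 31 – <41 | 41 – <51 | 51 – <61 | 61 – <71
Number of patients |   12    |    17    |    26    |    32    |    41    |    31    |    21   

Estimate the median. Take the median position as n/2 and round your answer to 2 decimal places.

41.73

Cumulative frequencies: 12, 29, 55, 87, 128, 159, 180
n = 180; position = n/2 = 90.
This falls in the class 41 – <51: L = 41, F = 87, f = 41, h = 10.
Median ≈ 41 + ((90 − 87) / 41) × 10 = 41.7317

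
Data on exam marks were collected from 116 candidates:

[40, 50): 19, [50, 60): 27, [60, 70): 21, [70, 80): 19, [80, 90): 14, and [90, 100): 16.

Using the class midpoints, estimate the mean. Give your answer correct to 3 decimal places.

Midpoints: 45, 55, 65, 75, 85, 95
Σfm = 19×45 + 27×55 + 21×65 + 19×75 + 14×85 + 16×95 = 7840
n = Σf = 116
Mean = 7840 / 116 = 67.5862

67.586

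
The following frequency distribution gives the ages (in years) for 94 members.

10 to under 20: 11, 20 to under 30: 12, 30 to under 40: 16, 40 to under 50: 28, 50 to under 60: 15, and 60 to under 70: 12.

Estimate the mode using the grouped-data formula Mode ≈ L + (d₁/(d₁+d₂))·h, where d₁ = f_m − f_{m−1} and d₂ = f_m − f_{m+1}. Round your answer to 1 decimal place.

44.8

Modal class: 40 to under 50 (highest frequency 28).
d₁ = 28 − 16 = 12, d₂ = 28 − 15 = 13
Mode ≈ 40 + (12/(12+13)) × 10 = 40 + 4.8000 = 44.8000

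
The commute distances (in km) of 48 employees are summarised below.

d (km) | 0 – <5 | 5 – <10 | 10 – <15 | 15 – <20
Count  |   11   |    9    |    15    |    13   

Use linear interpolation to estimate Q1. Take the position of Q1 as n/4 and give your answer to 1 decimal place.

Cumulative frequencies: 11, 20, 35, 48
n = 48; position = n/4 = 12.
This falls in the class 5 – <10: L = 5, F = 11, f = 9, h = 5.
Lower quartile ≈ 5 + ((12 − 11) / 9) × 5 = 5.5556

5.6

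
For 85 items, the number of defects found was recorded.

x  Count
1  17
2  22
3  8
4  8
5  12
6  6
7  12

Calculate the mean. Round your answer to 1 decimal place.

3.5

Values: 1, 2, 3, 4, 5, 6, 7
Σfx = 17×1 + 22×2 + 8×3 + 8×4 + 12×5 + 6×6 + 12×7 = 297
n = Σf = 85
Mean = 297 / 85 = 3.4941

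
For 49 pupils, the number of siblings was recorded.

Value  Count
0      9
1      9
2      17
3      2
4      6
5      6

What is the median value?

2

Cumulative frequencies: 9, 18, 35, 37, 43, 49
n = 49, so the median is the value in position (n+1)/2 = 25.
Position 25 falls at value 2.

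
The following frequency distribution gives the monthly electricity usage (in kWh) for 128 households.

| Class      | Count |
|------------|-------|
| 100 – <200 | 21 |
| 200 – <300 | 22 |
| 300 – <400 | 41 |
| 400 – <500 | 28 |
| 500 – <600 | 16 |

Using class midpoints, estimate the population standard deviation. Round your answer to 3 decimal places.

124.334

Midpoints: 150, 250, 350, 450, 550
n = 128, Σfm = 44400, mean = 346.8750
Σfm² = 17380000
Σf(m − x̄)² = Σfm² − (Σfm)²/n = 17380000 − 44400²/128 = 1978750.0000
Population variance = 1978750.0000 / 128 = 15458.9844
Standard deviation = √15458.9844 = 124.3342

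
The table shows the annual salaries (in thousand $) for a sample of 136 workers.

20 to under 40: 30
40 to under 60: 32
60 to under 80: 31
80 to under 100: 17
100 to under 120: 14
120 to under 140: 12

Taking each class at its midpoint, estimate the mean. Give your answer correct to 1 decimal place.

68.4

Midpoints: 30, 50, 70, 90, 110, 130
Σfm = 30×30 + 32×50 + 31×70 + 17×90 + 14×110 + 12×130 = 9300
n = Σf = 136
Mean = 9300 / 136 = 68.3824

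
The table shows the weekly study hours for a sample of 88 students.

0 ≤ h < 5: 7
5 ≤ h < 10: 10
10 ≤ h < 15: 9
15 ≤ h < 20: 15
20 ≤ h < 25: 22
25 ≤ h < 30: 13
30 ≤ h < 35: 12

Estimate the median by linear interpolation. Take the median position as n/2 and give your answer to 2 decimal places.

Cumulative frequencies: 7, 17, 26, 41, 63, 76, 88
n = 88; position = n/2 = 44.
This falls in the class 20 ≤ h < 25: L = 20, F = 41, f = 22, h = 5.
Median ≈ 20 + ((44 − 41) / 22) × 5 = 20.6818

20.68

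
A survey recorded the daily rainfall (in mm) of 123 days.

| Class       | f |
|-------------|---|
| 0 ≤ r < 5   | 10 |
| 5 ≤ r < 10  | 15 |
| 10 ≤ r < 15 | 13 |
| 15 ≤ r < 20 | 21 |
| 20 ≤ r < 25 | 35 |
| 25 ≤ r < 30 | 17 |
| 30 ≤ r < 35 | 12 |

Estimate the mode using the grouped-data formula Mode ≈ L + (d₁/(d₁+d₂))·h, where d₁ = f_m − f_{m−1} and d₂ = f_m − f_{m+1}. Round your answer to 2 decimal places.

Modal class: 20 ≤ r < 25 (highest frequency 35).
d₁ = 35 − 21 = 14, d₂ = 35 − 17 = 18
Mode ≈ 20 + (14/(14+18)) × 5 = 20 + 2.1875 = 22.1875

22.19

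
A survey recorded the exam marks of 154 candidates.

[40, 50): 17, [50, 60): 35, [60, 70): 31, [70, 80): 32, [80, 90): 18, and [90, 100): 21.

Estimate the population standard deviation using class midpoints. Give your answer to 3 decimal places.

Midpoints: 45, 55, 65, 75, 85, 95
n = 154, Σfm = 10630, mean = 69.0260
Σfm² = 770850
Σf(m − x̄)² = Σfm² − (Σfm)²/n = 770850 − 10630²/154 = 37103.8961
Population variance = 37103.8961 / 154 = 240.9344
Standard deviation = √240.9344 = 15.5221

15.522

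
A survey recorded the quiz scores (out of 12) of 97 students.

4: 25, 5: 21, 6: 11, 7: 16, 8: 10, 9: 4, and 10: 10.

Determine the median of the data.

Cumulative frequencies: 25, 46, 57, 73, 83, 87, 97
n = 97, so the median is the value in position (n+1)/2 = 49.
Position 49 falls at value 6.

6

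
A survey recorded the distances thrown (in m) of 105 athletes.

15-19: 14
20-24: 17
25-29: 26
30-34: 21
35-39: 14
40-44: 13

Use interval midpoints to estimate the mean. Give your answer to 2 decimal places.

29.05

Midpoints: 17, 22, 27, 32, 37, 42
Σfm = 14×17 + 17×22 + 26×27 + 21×32 + 14×37 + 13×42 = 3050
n = Σf = 105
Mean = 3050 / 105 = 29.0476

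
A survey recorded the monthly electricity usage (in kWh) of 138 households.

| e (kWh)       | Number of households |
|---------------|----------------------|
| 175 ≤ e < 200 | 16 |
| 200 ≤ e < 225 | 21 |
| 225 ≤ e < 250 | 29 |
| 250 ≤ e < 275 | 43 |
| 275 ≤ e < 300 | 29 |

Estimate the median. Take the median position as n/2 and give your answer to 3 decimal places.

251.744

Cumulative frequencies: 16, 37, 66, 109, 138
n = 138; position = n/2 = 69.
This falls in the class 250 ≤ e < 275: L = 250, F = 66, f = 43, h = 25.
Median ≈ 250 + ((69 − 66) / 43) × 25 = 251.7442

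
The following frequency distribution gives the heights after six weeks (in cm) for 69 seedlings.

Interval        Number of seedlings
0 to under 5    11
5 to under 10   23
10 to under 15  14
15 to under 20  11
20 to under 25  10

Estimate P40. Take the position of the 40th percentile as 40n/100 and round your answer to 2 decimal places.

Cumulative frequencies: 11, 34, 48, 59, 69
n = 69; position = 40n/100 = 27.6.
This falls in the class 5 to under 10: L = 5, F = 11, f = 23, h = 5.
40th percentile ≈ 5 + ((27.6 − 11) / 23) × 5 = 8.6087

8.61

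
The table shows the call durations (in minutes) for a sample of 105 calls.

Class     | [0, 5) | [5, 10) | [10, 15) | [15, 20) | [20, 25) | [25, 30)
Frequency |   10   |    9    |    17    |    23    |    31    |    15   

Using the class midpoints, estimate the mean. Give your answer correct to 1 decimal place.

Midpoints: 2.5, 7.5, 12.5, 17.5, 22.5, 27.5
Σfm = 10×2.5 + 9×7.5 + 17×12.5 + 23×17.5 + 31×22.5 + 15×27.5 = 1817.5
n = Σf = 105
Mean = 1817.5 / 105 = 17.3095

17.3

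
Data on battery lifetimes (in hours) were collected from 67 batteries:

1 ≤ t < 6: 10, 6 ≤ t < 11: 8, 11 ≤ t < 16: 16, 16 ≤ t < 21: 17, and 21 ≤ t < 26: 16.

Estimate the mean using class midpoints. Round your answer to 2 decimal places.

15.07

Midpoints: 3.5, 8.5, 13.5, 18.5, 23.5
Σfm = 10×3.5 + 8×8.5 + 16×13.5 + 17×18.5 + 16×23.5 = 1009.5
n = Σf = 67
Mean = 1009.5 / 67 = 15.0672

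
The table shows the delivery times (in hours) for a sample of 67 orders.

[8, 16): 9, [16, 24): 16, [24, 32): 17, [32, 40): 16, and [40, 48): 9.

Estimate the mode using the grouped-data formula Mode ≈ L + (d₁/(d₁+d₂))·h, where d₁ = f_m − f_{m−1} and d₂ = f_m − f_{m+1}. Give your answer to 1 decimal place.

Modal class: [24, 32) (highest frequency 17).
d₁ = 17 − 16 = 1, d₂ = 17 − 16 = 1
Mode ≈ 24 + (1/(1+1)) × 8 = 24 + 4.0000 = 28.0000

28.0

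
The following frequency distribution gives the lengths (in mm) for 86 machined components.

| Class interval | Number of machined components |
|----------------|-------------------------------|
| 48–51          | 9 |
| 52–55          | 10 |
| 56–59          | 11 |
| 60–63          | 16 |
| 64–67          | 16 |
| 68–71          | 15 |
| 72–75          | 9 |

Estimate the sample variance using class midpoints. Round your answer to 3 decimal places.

Midpoints: 49.5, 53.5, 57.5, 61.5, 65.5, 69.5, 73.5
n = 86, Σfm = 5349, mean = 62.1977
Σfm² = 337277.5
Σf(m − x̄)² = Σfm² − (Σfm)²/n = 337277.5 − 5349²/86 = 4582.1395
Sample variance = 4582.1395 / 85 = 53.9075

53.908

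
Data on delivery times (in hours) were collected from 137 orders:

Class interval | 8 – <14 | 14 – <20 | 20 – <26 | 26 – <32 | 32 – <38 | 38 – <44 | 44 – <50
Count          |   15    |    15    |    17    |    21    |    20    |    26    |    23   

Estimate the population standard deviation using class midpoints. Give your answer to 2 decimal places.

Midpoints: 11, 17, 23, 29, 35, 41, 47
n = 137, Σfm = 4267, mean = 31.1460
Σfm² = 151817
Σf(m − x̄)² = Σfm² − (Σfm)²/n = 151817 − 4267²/137 = 18917.0803
Population variance = 18917.0803 / 137 = 138.0809
Standard deviation = √138.0809 = 11.7508

11.75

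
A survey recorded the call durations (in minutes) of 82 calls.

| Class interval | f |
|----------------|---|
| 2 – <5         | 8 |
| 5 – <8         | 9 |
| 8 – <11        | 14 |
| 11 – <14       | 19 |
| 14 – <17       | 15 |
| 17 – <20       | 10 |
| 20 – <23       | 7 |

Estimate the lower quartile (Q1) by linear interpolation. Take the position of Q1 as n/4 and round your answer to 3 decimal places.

Cumulative frequencies: 8, 17, 31, 50, 65, 75, 82
n = 82; position = n/4 = 20.5.
This falls in the class 8 – <11: L = 8, F = 17, f = 14, h = 3.
Lower quartile ≈ 8 + ((20.5 − 17) / 14) × 3 = 8.7500

8.750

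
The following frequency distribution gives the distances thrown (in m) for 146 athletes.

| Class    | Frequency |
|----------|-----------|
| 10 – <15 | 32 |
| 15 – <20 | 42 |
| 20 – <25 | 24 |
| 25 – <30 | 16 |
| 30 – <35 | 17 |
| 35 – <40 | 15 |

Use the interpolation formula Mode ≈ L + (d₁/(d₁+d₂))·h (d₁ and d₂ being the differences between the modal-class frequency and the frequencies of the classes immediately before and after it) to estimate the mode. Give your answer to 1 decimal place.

16.8

Modal class: 15 – <20 (highest frequency 42).
d₁ = 42 − 32 = 10, d₂ = 42 − 24 = 18
Mode ≈ 15 + (10/(10+18)) × 5 = 15 + 1.7857 = 16.7857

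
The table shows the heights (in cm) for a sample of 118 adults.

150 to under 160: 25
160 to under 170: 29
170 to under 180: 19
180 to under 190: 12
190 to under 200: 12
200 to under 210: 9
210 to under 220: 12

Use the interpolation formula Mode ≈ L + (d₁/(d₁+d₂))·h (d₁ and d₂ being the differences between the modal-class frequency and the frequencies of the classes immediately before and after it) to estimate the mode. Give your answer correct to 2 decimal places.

Modal class: 160 to under 170 (highest frequency 29).
d₁ = 29 − 25 = 4, d₂ = 29 − 19 = 10
Mode ≈ 160 + (4/(4+10)) × 10 = 160 + 2.8571 = 162.8571

162.86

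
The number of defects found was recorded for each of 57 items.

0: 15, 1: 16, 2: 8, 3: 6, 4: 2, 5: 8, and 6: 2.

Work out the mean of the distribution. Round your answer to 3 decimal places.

1.930

Values: 0, 1, 2, 3, 4, 5, 6
Σfx = 15×0 + 16×1 + 8×2 + 6×3 + 2×4 + 8×5 + 2×6 = 110
n = Σf = 57
Mean = 110 / 57 = 1.9298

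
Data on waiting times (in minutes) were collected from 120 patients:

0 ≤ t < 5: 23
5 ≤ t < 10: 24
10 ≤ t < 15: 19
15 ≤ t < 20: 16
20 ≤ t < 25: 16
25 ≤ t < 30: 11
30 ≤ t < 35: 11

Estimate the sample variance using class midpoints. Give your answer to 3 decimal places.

93.654

Midpoints: 2.5, 7.5, 12.5, 17.5, 22.5, 27.5, 32.5
n = 120, Σfm = 1775, mean = 14.7917
Σfm² = 37400
Σf(m − x̄)² = Σfm² − (Σfm)²/n = 37400 − 1775²/120 = 11144.7917
Sample variance = 11144.7917 / 119 = 93.6537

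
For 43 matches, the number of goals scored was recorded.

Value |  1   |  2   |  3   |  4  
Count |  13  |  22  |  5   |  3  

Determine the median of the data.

Cumulative frequencies: 13, 35, 40, 43
n = 43, so the median is the value in position (n+1)/2 = 22.
Position 22 falls at value 2.

2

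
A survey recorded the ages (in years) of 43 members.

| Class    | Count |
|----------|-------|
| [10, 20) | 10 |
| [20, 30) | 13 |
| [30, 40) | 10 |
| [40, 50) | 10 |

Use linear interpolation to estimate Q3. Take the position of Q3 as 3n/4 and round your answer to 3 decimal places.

Cumulative frequencies: 10, 23, 33, 43
n = 43; position = 3n/4 = 32.25.
This falls in the class [30, 40): L = 30, F = 23, f = 10, h = 10.
Upper quartile ≈ 30 + ((32.25 − 23) / 10) × 10 = 39.2500

39.250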